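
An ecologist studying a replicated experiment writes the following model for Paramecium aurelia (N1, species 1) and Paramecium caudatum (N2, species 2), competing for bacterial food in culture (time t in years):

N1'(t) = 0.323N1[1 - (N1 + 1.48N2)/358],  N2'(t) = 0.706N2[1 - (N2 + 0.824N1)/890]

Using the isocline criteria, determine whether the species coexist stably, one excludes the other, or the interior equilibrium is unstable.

species 2 excludes species 1

Compare the nullcline intercepts: K1/α12 = 358/1.48 = 242 < K2 = 890; K2/α21 = 890/0.824 = 1080 > K1 = 358.
Since the inequalities point opposite ways, species 2 can invade but species 1 cannot.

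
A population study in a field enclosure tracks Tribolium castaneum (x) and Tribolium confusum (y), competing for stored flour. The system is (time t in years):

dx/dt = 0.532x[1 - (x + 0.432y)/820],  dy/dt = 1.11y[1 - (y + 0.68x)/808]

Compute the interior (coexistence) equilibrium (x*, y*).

x* ≈ 667, y* ≈ 355

Setting both brackets to zero gives the nullclines x + 0.432y = 820 and 0.68x + y = 808.
Substituting y = 808 - 0.68x into the first: x(1 - 0.432·0.68) = 820 - 0.432·808.
So x* = 471/0.706 = 667, and then y* = 808 - 0.68·667 = 355.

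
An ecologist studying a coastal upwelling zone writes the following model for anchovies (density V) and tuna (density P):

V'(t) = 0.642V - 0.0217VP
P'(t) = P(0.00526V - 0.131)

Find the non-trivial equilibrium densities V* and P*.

V* ≈ 24.9, P* ≈ 29.6

Set dP/dt = 0 with P > 0: 0.00526V - 0.131 = 0, so V* = 0.131/0.00526 = 24.9.
Set dV/dt = 0 with V > 0: 0.642 - 0.0217P = 0, so P* = 0.642/0.0217 = 29.6.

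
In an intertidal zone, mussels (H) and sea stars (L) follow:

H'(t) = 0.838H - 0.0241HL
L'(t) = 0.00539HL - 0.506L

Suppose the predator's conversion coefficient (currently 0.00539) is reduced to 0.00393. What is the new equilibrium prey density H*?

H* ≈ 129

At the interior fixed point, setting dL/dt = 0 with L > 0 fixes H* = (predator death rate)/(HL coefficient) — independent of the other coefficients.
With the change, H* = 0.506/0.00393 = 129; it rises from 93.9.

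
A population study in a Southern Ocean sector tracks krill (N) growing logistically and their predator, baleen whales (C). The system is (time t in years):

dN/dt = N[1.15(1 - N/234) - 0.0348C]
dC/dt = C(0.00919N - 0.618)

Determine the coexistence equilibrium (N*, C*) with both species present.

N* ≈ 67.2, C* ≈ 23.5

From dC/dt = 0 with C > 0: 0.00919N* = 0.618, so N* = 67.2.
Substitute into dN/dt = 0: 1.15(1 - 67.2/234) = 0.0348C*.
The bracket is 0.713, giving C* = 0.82/0.0348 = 23.5.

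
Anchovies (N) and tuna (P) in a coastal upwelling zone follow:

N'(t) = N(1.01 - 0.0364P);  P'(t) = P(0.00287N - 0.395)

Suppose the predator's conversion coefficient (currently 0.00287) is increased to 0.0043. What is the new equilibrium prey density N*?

N* ≈ 91.9

At the interior fixed point, setting dP/dt = 0 with P > 0 fixes N* = (predator death rate)/(NP coefficient) — independent of the other coefficients.
With the change, N* = 0.395/0.0043 = 91.9; it falls from 138.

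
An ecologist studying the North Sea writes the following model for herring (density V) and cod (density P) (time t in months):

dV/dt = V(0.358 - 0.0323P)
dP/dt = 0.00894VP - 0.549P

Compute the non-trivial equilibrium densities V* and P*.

Set dP/dt = 0 with P > 0: 0.00894V - 0.549 = 0, so V* = 0.549/0.00894 = 61.4.
Set dV/dt = 0 with V > 0: 0.358 - 0.0323P = 0, so P* = 0.358/0.0323 = 11.1.

V* ≈ 61.4, P* ≈ 11.1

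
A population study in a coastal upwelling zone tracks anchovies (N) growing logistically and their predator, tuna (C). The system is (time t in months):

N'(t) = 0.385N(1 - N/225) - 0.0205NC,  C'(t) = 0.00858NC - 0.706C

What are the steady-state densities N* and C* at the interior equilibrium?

N* ≈ 82.3, C* ≈ 11.9

From dC/dt = 0 with C > 0: 0.00858N* = 0.706, so N* = 82.3.
Substitute into dN/dt = 0: 0.385(1 - 82.3/225) = 0.0205C*.
The bracket is 0.634, giving C* = 0.244/0.0205 = 11.9.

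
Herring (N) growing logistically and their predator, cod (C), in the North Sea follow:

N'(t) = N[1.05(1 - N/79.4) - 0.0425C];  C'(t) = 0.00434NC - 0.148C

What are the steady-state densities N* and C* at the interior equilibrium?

N* ≈ 34.1, C* ≈ 14.1

From dC/dt = 0 with C > 0: 0.00434N* = 0.148, so N* = 34.1.
Substitute into dN/dt = 0: 1.05(1 - 34.1/79.4) = 0.0425C*.
The bracket is 0.571, giving C* = 0.599/0.0425 = 14.1.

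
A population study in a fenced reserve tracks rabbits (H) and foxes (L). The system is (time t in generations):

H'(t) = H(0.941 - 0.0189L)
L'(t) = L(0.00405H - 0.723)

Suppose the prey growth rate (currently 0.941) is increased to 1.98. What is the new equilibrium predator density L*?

At the interior fixed point, setting dH/dt = 0 with H > 0 fixes L* = (prey growth rate)/(HL coefficient) — independent of the other coefficients.
With the change, L* = 1.98/0.0189 = 105; it rises from 49.8.

L* ≈ 105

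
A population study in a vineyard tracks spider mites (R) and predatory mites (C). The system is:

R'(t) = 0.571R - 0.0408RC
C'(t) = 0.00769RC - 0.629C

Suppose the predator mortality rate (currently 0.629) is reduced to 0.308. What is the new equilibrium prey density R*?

At the interior fixed point, setting dC/dt = 0 with C > 0 fixes R* = (predator death rate)/(RC coefficient) — independent of the other coefficients.
With the change, R* = 0.308/0.00769 = 40.1; it falls from 81.8.

R* ≈ 40.1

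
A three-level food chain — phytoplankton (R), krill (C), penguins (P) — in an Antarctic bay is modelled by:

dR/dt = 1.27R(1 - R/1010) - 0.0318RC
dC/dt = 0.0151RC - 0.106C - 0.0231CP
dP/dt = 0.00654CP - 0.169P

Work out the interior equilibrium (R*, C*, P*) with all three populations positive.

From dP/dt = 0: 0.00654C* = 0.169, so C* = 25.8.
From dR/dt = 0: 1.27(1 - R*/1010) = 0.0318·25.8, giving R* = 1010·(1 - 0.647) = 356.
From dC/dt = 0: 0.0151·356 - 0.106 = 0.0231P*, so P* = 5.28/0.0231 = 228.

R* ≈ 356, C* ≈ 25.8, P* ≈ 228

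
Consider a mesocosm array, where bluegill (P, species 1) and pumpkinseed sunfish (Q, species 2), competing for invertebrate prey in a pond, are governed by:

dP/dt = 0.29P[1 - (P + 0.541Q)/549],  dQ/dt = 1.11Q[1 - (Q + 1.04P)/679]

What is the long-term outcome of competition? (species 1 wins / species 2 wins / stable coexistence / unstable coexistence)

Compare the nullcline intercepts: K1/α12 = 549/0.541 = 1010 > K2 = 679; K2/α21 = 679/1.04 = 653 > K1 = 549.
Since both inequalities hold, each species can invade when rare, so the interior equilibrium is stable.

stable coexistence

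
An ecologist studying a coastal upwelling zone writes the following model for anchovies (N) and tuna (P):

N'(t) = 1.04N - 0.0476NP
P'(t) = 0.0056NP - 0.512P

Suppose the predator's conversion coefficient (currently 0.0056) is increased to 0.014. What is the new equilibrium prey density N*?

At the interior fixed point, setting dP/dt = 0 with P > 0 fixes N* = (predator death rate)/(NP coefficient) — independent of the other coefficients.
With the change, N* = 0.512/0.014 = 36.6; it falls from 91.4.

N* ≈ 36.6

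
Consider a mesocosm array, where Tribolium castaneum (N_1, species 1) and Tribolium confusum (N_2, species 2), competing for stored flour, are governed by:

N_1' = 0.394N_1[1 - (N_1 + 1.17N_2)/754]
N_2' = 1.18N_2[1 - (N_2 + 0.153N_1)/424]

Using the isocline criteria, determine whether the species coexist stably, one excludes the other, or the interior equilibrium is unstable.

stable coexistence

Compare the nullcline intercepts: K1/α12 = 754/1.17 = 644 > K2 = 424; K2/α21 = 424/0.153 = 2770 > K1 = 754.
Since both inequalities hold, each species can invade when rare, so the interior equilibrium is stable.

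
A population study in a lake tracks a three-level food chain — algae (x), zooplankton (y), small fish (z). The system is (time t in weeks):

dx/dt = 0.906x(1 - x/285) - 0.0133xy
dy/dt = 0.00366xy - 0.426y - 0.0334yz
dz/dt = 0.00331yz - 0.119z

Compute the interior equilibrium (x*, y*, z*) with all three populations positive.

x* ≈ 135, y* ≈ 36, z* ≈ 1.99

From dz/dt = 0: 0.00331y* = 0.119, so y* = 36.
From dx/dt = 0: 0.906(1 - x*/285) = 0.0133·36, giving x* = 285·(1 - 0.528) = 135.
From dy/dt = 0: 0.00366·135 - 0.426 = 0.0334z*, so z* = 0.0666/0.0334 = 1.99.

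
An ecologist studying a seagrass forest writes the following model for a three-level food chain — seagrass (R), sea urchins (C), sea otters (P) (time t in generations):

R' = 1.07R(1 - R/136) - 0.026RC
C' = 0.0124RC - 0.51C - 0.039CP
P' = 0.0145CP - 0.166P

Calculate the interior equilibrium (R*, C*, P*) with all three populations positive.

R* ≈ 98.2, C* ≈ 11.4, P* ≈ 18.1

From dP/dt = 0: 0.0145C* = 0.166, so C* = 11.4.
From dR/dt = 0: 1.07(1 - R*/136) = 0.026·11.4, giving R* = 136·(1 - 0.278) = 98.2.
From dC/dt = 0: 0.0124·98.2 - 0.51 = 0.039P*, so P* = 0.707/0.039 = 18.1.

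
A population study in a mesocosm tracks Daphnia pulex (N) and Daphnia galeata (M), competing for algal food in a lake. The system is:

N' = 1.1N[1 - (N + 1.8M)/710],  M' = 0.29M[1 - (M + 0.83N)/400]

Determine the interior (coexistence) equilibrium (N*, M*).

N* ≈ 20.2, M* ≈ 383

Setting both brackets to zero gives the nullclines N + 1.8M = 710 and 0.83N + M = 400.
Substituting M = 400 - 0.83N into the first: N(1 - 1.8·0.83) = 710 - 1.8·400.
So N* = -10/-0.494 = 20.2, and then M* = 400 - 0.83·20.2 = 383.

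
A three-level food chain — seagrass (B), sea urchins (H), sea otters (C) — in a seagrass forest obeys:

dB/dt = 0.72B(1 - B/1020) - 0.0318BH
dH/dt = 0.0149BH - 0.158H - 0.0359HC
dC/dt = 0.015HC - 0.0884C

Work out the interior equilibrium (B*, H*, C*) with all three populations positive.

B* ≈ 755, H* ≈ 5.89, C* ≈ 309

From dC/dt = 0: 0.015H* = 0.0884, so H* = 5.89.
From dB/dt = 0: 0.72(1 - B*/1020) = 0.0318·5.89, giving B* = 1020·(1 - 0.26) = 755.
From dH/dt = 0: 0.0149·755 - 0.158 = 0.0359C*, so C* = 11.1/0.0359 = 309.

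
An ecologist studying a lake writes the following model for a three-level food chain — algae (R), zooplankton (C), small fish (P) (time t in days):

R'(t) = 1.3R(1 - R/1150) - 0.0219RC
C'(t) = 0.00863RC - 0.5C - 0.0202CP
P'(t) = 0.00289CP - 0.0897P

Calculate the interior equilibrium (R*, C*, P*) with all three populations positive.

R* ≈ 549, C* ≈ 31, P* ≈ 210

From dP/dt = 0: 0.00289C* = 0.0897, so C* = 31.
From dR/dt = 0: 1.3(1 - R*/1150) = 0.0219·31, giving R* = 1150·(1 - 0.523) = 549.
From dC/dt = 0: 0.00863·549 - 0.5 = 0.0202P*, so P* = 4.24/0.0202 = 210.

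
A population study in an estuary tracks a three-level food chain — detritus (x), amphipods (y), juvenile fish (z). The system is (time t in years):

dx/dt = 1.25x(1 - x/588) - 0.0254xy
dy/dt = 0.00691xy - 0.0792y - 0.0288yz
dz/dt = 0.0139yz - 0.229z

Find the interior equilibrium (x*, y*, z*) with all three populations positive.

x* ≈ 391, y* ≈ 16.5, z* ≈ 91.1

From dz/dt = 0: 0.0139y* = 0.229, so y* = 16.5.
From dx/dt = 0: 1.25(1 - x*/588) = 0.0254·16.5, giving x* = 588·(1 - 0.335) = 391.
From dy/dt = 0: 0.00691·391 - 0.0792 = 0.0288z*, so z* = 2.62/0.0288 = 91.1.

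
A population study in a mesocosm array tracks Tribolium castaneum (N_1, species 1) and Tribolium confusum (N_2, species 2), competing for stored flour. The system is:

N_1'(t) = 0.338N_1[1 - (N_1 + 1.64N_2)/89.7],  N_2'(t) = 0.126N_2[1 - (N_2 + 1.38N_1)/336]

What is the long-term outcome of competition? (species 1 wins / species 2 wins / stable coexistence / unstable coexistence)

species 2 excludes species 1

Compare the nullcline intercepts: K1/α12 = 89.7/1.64 = 54.7 < K2 = 336; K2/α21 = 336/1.38 = 243 > K1 = 89.7.
Since the inequalities point opposite ways, species 2 can invade but species 1 cannot.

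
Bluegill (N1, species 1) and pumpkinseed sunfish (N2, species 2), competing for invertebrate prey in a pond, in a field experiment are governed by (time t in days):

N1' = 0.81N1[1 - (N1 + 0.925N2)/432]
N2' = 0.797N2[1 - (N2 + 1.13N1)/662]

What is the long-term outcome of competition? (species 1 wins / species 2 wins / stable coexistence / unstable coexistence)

species 2 excludes species 1

Compare the nullcline intercepts: K1/α12 = 432/0.925 = 467 < K2 = 662; K2/α21 = 662/1.13 = 586 > K1 = 432.
Since the inequalities point opposite ways, species 2 can invade but species 1 cannot.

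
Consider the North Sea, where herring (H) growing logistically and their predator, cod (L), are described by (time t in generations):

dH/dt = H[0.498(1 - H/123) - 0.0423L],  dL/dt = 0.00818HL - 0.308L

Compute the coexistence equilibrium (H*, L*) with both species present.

From dL/dt = 0 with L > 0: 0.00818H* = 0.308, so H* = 37.7.
Substitute into dH/dt = 0: 0.498(1 - 37.7/123) = 0.0423L*.
The bracket is 0.694, giving L* = 0.346/0.0423 = 8.17.

H* ≈ 37.7, L* ≈ 8.17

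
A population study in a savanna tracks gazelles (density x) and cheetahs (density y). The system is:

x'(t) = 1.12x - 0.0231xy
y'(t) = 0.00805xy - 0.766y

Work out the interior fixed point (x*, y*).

x* ≈ 95.2, y* ≈ 48.5

Set dy/dt = 0 with y > 0: 0.00805x - 0.766 = 0, so x* = 0.766/0.00805 = 95.2.
Set dx/dt = 0 with x > 0: 1.12 - 0.0231y = 0, so y* = 1.12/0.0231 = 48.5.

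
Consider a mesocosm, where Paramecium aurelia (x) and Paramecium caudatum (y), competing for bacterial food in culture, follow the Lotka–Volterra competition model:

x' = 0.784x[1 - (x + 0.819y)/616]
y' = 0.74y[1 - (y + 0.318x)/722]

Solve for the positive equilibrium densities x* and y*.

x* ≈ 33.4, y* ≈ 711

Setting both brackets to zero gives the nullclines x + 0.819y = 616 and 0.318x + y = 722.
Substituting y = 722 - 0.318x into the first: x(1 - 0.819·0.318) = 616 - 0.819·722.
So x* = 24.7/0.74 = 33.4, and then y* = 722 - 0.318·33.4 = 711.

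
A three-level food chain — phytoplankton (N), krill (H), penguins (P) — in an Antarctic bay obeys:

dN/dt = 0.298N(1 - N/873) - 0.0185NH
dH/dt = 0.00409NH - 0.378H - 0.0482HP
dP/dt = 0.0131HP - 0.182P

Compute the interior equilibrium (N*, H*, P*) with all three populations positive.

From dP/dt = 0: 0.0131H* = 0.182, so H* = 13.9.
From dN/dt = 0: 0.298(1 - N*/873) = 0.0185·13.9, giving N* = 873·(1 - 0.862) = 120.
From dH/dt = 0: 0.00409·120 - 0.378 = 0.0482P*, so P* = 0.113/0.0482 = 2.34.

N* ≈ 120, H* ≈ 13.9, P* ≈ 2.34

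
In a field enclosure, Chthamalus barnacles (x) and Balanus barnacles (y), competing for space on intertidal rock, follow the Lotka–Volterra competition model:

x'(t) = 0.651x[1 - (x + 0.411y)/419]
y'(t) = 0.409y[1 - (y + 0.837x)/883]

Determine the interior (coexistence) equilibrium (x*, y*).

x* ≈ 85.5, y* ≈ 811

Setting both brackets to zero gives the nullclines x + 0.411y = 419 and 0.837x + y = 883.
Substituting y = 883 - 0.837x into the first: x(1 - 0.411·0.837) = 419 - 0.411·883.
So x* = 56.1/0.656 = 85.5, and then y* = 883 - 0.837·85.5 = 811.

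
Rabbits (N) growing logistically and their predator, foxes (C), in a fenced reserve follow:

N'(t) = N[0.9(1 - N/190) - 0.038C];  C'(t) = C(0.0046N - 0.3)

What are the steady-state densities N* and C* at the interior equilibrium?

From dC/dt = 0 with C > 0: 0.0046N* = 0.3, so N* = 65.2.
Substitute into dN/dt = 0: 0.9(1 - 65.2/190) = 0.038C*.
The bracket is 0.657, giving C* = 0.591/0.038 = 15.6.

N* ≈ 65.2, C* ≈ 15.6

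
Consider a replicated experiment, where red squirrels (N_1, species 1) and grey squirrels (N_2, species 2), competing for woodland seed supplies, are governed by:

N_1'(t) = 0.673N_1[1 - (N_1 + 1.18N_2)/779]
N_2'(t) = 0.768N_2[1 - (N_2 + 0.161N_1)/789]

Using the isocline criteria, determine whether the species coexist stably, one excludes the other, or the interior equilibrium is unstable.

Compare the nullcline intercepts: K1/α12 = 779/1.18 = 660 < K2 = 789; K2/α21 = 789/0.161 = 4900 > K1 = 779.
Since the inequalities point opposite ways, species 2 can invade but species 1 cannot.

species 2 excludes species 1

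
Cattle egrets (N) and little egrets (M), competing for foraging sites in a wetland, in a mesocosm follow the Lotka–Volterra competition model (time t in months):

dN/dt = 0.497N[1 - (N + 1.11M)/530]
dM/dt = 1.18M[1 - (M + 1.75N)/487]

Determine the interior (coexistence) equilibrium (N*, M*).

Setting both brackets to zero gives the nullclines N + 1.11M = 530 and 1.75N + M = 487.
Substituting M = 487 - 1.75N into the first: N(1 - 1.11·1.75) = 530 - 1.11·487.
So N* = -10.6/-0.943 = 11.2, and then M* = 487 - 1.75·11.2 = 467.

N* ≈ 11.2, M* ≈ 467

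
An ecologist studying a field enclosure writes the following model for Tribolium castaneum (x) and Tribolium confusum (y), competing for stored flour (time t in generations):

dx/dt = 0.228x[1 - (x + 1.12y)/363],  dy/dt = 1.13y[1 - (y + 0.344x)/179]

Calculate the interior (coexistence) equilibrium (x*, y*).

x* ≈ 264, y* ≈ 88.1

Setting both brackets to zero gives the nullclines x + 1.12y = 363 and 0.344x + y = 179.
Substituting y = 179 - 0.344x into the first: x(1 - 1.12·0.344) = 363 - 1.12·179.
So x* = 163/0.615 = 264, and then y* = 179 - 0.344·264 = 88.1.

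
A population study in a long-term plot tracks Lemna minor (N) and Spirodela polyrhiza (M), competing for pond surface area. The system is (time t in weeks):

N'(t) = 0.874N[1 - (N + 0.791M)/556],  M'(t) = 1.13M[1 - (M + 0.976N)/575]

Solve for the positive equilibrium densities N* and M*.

Setting both brackets to zero gives the nullclines N + 0.791M = 556 and 0.976N + M = 575.
Substituting M = 575 - 0.976N into the first: N(1 - 0.791·0.976) = 556 - 0.791·575.
So N* = 101/0.228 = 444, and then M* = 575 - 0.976·444 = 142.

N* ≈ 444, M* ≈ 142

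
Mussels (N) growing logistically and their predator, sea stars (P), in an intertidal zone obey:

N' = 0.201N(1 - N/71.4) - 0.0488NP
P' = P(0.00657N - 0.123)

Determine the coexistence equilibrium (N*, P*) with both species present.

N* ≈ 18.7, P* ≈ 3.04

From dP/dt = 0 with P > 0: 0.00657N* = 0.123, so N* = 18.7.
Substitute into dN/dt = 0: 0.201(1 - 18.7/71.4) = 0.0488P*.
The bracket is 0.738, giving P* = 0.148/0.0488 = 3.04.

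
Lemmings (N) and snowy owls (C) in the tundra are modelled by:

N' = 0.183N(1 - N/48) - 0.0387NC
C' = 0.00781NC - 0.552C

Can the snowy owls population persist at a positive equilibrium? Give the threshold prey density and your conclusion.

Threshold N = 70.7; K < 70.7, so no, the predator goes extinct.

The predator equation gives dC/dt > 0 only when N > 0.552/0.00781 = 70.7.
Without the predator, N → K = 48. Since 48 < 70.7, the predator cannot invade.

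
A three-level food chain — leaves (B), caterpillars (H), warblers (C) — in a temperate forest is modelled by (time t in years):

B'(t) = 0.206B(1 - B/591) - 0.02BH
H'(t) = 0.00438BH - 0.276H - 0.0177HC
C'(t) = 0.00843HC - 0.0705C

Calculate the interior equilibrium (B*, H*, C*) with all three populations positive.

B* ≈ 111, H* ≈ 8.36, C* ≈ 11.9

From dC/dt = 0: 0.00843H* = 0.0705, so H* = 8.36.
From dB/dt = 0: 0.206(1 - B*/591) = 0.02·8.36, giving B* = 591·(1 - 0.812) = 111.
From dH/dt = 0: 0.00438·111 - 0.276 = 0.0177C*, so C* = 0.211/0.0177 = 11.9.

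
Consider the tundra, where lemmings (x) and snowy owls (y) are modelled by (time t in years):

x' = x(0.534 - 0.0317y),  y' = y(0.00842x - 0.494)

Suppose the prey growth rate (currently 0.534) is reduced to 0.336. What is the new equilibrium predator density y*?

At the interior fixed point, setting dx/dt = 0 with x > 0 fixes y* = (prey growth rate)/(xy coefficient) — independent of the other coefficients.
With the change, y* = 0.336/0.0317 = 10.6; it falls from 16.8.

y* ≈ 10.6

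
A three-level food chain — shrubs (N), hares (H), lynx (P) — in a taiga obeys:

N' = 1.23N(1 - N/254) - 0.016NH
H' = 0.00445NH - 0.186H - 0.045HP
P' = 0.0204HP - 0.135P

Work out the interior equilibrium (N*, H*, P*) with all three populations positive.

From dP/dt = 0: 0.0204H* = 0.135, so H* = 6.62.
From dN/dt = 0: 1.23(1 - N*/254) = 0.016·6.62, giving N* = 254·(1 - 0.0861) = 232.
From dH/dt = 0: 0.00445·232 - 0.186 = 0.045P*, so P* = 0.847/0.045 = 18.8.

N* ≈ 232, H* ≈ 6.62, P* ≈ 18.8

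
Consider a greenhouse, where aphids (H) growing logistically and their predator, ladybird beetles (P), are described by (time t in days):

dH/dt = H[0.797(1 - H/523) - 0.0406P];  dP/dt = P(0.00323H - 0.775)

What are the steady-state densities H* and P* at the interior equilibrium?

H* ≈ 240, P* ≈ 10.6

From dP/dt = 0 with P > 0: 0.00323H* = 0.775, so H* = 240.
Substitute into dH/dt = 0: 0.797(1 - 240/523) = 0.0406P*.
The bracket is 0.541, giving P* = 0.431/0.0406 = 10.6.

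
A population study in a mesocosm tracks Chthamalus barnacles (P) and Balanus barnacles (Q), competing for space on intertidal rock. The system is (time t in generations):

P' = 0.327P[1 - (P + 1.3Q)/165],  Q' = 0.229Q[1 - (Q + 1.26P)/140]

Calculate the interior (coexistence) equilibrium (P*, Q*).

Setting both brackets to zero gives the nullclines P + 1.3Q = 165 and 1.26P + Q = 140.
Substituting Q = 140 - 1.26P into the first: P(1 - 1.3·1.26) = 165 - 1.3·140.
So P* = -17/-0.638 = 26.6, and then Q* = 140 - 1.26·26.6 = 106.

P* ≈ 26.6, Q* ≈ 106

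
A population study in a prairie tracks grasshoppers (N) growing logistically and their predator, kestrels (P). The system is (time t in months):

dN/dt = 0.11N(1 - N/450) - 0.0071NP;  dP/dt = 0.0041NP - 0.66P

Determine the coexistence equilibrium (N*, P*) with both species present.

From dP/dt = 0 with P > 0: 0.0041N* = 0.66, so N* = 161.
Substitute into dN/dt = 0: 0.11(1 - 161/450) = 0.0071P*.
The bracket is 0.642, giving P* = 0.0707/0.0071 = 9.95.

N* ≈ 161, P* ≈ 9.95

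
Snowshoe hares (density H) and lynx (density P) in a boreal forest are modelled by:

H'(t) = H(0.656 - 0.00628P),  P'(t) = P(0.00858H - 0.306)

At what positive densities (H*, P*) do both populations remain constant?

H* ≈ 35.7, P* ≈ 104

Set dP/dt = 0 with P > 0: 0.00858H - 0.306 = 0, so H* = 0.306/0.00858 = 35.7.
Set dH/dt = 0 with H > 0: 0.656 - 0.00628P = 0, so P* = 0.656/0.00628 = 104.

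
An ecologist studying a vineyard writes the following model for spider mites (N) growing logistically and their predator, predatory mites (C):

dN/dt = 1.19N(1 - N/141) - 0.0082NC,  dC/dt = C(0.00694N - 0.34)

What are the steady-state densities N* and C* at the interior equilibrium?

From dC/dt = 0 with C > 0: 0.00694N* = 0.34, so N* = 49.
Substitute into dN/dt = 0: 1.19(1 - 49/141) = 0.0082C*.
The bracket is 0.653, giving C* = 0.777/0.0082 = 94.7.

N* ≈ 49, C* ≈ 94.7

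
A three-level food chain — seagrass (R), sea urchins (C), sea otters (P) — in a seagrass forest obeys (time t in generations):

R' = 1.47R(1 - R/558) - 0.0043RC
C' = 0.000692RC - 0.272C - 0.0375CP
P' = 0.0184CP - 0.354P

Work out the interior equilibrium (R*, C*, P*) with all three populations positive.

From dP/dt = 0: 0.0184C* = 0.354, so C* = 19.2.
From dR/dt = 0: 1.47(1 - R*/558) = 0.0043·19.2, giving R* = 558·(1 - 0.0563) = 527.
From dC/dt = 0: 0.000692·527 - 0.272 = 0.0375P*, so P* = 0.0924/0.0375 = 2.46.

R* ≈ 527, C* ≈ 19.2, P* ≈ 2.46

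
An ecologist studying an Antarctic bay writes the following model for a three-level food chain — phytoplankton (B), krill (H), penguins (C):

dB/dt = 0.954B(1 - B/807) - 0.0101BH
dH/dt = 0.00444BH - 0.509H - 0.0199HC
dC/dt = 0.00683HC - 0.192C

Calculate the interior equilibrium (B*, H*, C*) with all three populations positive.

B* ≈ 567, H* ≈ 28.1, C* ≈ 101

From dC/dt = 0: 0.00683H* = 0.192, so H* = 28.1.
From dB/dt = 0: 0.954(1 - B*/807) = 0.0101·28.1, giving B* = 807·(1 - 0.298) = 567.
From dH/dt = 0: 0.00444·567 - 0.509 = 0.0199C*, so C* = 2.01/0.0199 = 101.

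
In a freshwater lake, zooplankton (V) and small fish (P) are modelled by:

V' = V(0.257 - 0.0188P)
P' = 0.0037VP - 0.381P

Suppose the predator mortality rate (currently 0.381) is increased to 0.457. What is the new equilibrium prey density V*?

At the interior fixed point, setting dP/dt = 0 with P > 0 fixes V* = (predator death rate)/(VP coefficient) — independent of the other coefficients.
With the change, V* = 0.457/0.0037 = 124; it rises from 103.

V* ≈ 124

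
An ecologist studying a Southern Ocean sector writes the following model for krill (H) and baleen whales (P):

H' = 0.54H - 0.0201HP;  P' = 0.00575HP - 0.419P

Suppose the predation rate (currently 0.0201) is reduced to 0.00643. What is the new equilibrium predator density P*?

At the interior fixed point, setting dH/dt = 0 with H > 0 fixes P* = (prey growth rate)/(HP coefficient) — independent of the other coefficients.
With the change, P* = 0.54/0.00643 = 84; it rises from 26.9.

P* ≈ 84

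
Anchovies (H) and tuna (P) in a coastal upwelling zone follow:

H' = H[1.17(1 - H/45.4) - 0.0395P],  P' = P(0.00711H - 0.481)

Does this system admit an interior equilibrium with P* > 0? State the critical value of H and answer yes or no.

The predator equation gives dP/dt > 0 only when H > 0.481/0.00711 = 67.7.
Without the predator, H → K = 45.4. Since 45.4 < 67.7, the predator cannot invade.

Threshold H = 67.7; K < 67.7, so no, the predator goes extinct.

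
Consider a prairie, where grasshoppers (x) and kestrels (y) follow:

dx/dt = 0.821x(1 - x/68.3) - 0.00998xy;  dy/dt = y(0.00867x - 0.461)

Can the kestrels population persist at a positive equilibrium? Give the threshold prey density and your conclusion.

The predator equation gives dy/dt > 0 only when x > 0.461/0.00867 = 53.2.
Without the predator, x → K = 68.3. Since 68.3 > 53.2, the predator can invade and persist.

Threshold x = 53.2; K > 53.2, so yes, the predator persists.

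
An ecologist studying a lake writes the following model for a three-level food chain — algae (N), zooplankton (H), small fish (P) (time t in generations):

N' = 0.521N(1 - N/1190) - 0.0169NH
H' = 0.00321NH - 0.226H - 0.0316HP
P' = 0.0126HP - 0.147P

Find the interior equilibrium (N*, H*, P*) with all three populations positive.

N* ≈ 740, H* ≈ 11.7, P* ≈ 68

From dP/dt = 0: 0.0126H* = 0.147, so H* = 11.7.
From dN/dt = 0: 0.521(1 - N*/1190) = 0.0169·11.7, giving N* = 1190·(1 - 0.378) = 740.
From dH/dt = 0: 0.00321·740 - 0.226 = 0.0316P*, so P* = 2.15/0.0316 = 68.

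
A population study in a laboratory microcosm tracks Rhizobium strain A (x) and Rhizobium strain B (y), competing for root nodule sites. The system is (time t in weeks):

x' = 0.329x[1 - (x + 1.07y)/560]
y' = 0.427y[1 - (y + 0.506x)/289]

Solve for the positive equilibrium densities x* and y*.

Setting both brackets to zero gives the nullclines x + 1.07y = 560 and 0.506x + y = 289.
Substituting y = 289 - 0.506x into the first: x(1 - 1.07·0.506) = 560 - 1.07·289.
So x* = 251/0.459 = 547, and then y* = 289 - 0.506·547 = 12.3.

x* ≈ 547, y* ≈ 12.3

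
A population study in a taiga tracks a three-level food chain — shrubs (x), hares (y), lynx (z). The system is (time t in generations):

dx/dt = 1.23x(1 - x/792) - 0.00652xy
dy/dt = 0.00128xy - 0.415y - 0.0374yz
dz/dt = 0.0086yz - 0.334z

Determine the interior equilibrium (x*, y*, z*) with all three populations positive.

x* ≈ 629, y* ≈ 38.8, z* ≈ 10.4

From dz/dt = 0: 0.0086y* = 0.334, so y* = 38.8.
From dx/dt = 0: 1.23(1 - x*/792) = 0.00652·38.8, giving x* = 792·(1 - 0.206) = 629.
From dy/dt = 0: 0.00128·629 - 0.415 = 0.0374z*, so z* = 0.39/0.0374 = 10.4.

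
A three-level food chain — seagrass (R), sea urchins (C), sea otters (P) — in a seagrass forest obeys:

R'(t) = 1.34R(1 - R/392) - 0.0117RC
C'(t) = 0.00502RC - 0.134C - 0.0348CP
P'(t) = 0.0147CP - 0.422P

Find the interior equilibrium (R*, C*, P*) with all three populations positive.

From dP/dt = 0: 0.0147C* = 0.422, so C* = 28.7.
From dR/dt = 0: 1.34(1 - R*/392) = 0.0117·28.7, giving R* = 392·(1 - 0.251) = 294.
From dC/dt = 0: 0.00502·294 - 0.134 = 0.0348P*, so P* = 1.34/0.0348 = 38.5.

R* ≈ 294, C* ≈ 28.7, P* ≈ 38.5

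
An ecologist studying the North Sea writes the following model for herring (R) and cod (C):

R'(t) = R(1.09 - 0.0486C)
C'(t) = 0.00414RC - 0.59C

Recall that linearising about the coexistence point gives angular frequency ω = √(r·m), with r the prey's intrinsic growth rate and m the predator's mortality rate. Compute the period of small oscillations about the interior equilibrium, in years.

Here r = 1.09 and m = 0.59, so r·m = 0.643.
ω = √0.643 = 0.802 per year, hence T = 2π/ω ≈ 7.84 years.

T ≈ 7.84 years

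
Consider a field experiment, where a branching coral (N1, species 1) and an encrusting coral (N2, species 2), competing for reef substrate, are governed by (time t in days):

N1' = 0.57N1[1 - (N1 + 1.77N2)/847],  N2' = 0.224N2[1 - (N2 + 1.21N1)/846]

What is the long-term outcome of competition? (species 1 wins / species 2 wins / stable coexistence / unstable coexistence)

Compare the nullcline intercepts: K1/α12 = 847/1.77 = 479 < K2 = 846; K2/α21 = 846/1.21 = 699 < K1 = 847.
Since both are reversed, neither can invade when rare; the interior point is a saddle.

unstable coexistence (outcome depends on initial conditions)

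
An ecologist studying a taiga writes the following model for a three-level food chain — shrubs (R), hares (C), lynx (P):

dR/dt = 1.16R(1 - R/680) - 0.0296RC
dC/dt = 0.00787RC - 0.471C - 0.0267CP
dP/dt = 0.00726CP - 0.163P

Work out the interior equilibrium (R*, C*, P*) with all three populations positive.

R* ≈ 290, C* ≈ 22.5, P* ≈ 68

From dP/dt = 0: 0.00726C* = 0.163, so C* = 22.5.
From dR/dt = 0: 1.16(1 - R*/680) = 0.0296·22.5, giving R* = 680·(1 - 0.573) = 290.
From dC/dt = 0: 0.00787·290 - 0.471 = 0.0267P*, so P* = 1.81/0.0267 = 68.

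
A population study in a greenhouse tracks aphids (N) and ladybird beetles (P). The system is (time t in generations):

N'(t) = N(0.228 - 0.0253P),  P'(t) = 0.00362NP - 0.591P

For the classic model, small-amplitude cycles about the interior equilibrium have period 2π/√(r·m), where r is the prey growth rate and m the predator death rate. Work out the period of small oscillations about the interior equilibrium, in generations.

Here r = 0.228 and m = 0.591, so r·m = 0.135.
ω = √0.135 = 0.367 per generation, hence T = 2π/ω ≈ 17.1 generations.

T ≈ 17.1 generations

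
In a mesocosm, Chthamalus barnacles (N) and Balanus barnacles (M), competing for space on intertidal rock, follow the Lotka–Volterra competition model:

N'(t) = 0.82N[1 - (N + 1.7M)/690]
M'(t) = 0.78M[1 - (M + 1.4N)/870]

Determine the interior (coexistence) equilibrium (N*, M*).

Setting both brackets to zero gives the nullclines N + 1.7M = 690 and 1.4N + M = 870.
Substituting M = 870 - 1.4N into the first: N(1 - 1.7·1.4) = 690 - 1.7·870.
So N* = -789/-1.38 = 572, and then M* = 870 - 1.4·572 = 69.6.

N* ≈ 572, M* ≈ 69.6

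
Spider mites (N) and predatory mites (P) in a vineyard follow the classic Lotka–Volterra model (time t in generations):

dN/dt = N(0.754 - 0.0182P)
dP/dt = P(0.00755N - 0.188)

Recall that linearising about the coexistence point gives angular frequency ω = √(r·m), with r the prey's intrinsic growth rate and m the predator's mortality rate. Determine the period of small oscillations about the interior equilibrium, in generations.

T ≈ 16.7 generations

Here r = 0.754 and m = 0.188, so r·m = 0.142.
ω = √0.142 = 0.376 per generation, hence T = 2π/ω ≈ 16.7 generations.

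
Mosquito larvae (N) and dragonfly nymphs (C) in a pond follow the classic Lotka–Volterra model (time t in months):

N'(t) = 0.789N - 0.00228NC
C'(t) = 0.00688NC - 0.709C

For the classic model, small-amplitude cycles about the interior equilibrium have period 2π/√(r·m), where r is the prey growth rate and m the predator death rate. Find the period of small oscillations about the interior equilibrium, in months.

Here r = 0.789 and m = 0.709, so r·m = 0.559.
ω = √0.559 = 0.748 per month, hence T = 2π/ω ≈ 8.4 months.

T ≈ 8.4 months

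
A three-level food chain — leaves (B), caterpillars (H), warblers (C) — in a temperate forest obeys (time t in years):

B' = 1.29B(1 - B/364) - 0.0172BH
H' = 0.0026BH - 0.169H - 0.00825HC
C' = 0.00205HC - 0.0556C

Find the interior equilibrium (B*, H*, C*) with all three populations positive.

From dC/dt = 0: 0.00205H* = 0.0556, so H* = 27.1.
From dB/dt = 0: 1.29(1 - B*/364) = 0.0172·27.1, giving B* = 364·(1 - 0.362) = 232.
From dH/dt = 0: 0.0026·232 - 0.169 = 0.00825C*, so C* = 0.435/0.00825 = 52.7.

B* ≈ 232, H* ≈ 27.1, C* ≈ 52.7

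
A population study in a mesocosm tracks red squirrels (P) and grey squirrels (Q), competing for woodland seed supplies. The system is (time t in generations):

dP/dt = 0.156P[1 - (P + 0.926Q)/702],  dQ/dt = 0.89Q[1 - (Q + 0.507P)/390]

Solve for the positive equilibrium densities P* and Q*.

Setting both brackets to zero gives the nullclines P + 0.926Q = 702 and 0.507P + Q = 390.
Substituting Q = 390 - 0.507P into the first: P(1 - 0.926·0.507) = 702 - 0.926·390.
So P* = 341/0.531 = 643, and then Q* = 390 - 0.507·643 = 64.3.

P* ≈ 643, Q* ≈ 64.3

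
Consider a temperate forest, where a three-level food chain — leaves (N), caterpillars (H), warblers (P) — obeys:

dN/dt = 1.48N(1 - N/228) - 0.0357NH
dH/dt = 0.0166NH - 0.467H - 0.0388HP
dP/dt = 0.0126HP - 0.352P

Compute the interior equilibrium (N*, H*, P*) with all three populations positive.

N* ≈ 74.4, H* ≈ 27.9, P* ≈ 19.8

From dP/dt = 0: 0.0126H* = 0.352, so H* = 27.9.
From dN/dt = 0: 1.48(1 - N*/228) = 0.0357·27.9, giving N* = 228·(1 - 0.674) = 74.4.
From dH/dt = 0: 0.0166·74.4 - 0.467 = 0.0388P*, so P* = 0.767/0.0388 = 19.8.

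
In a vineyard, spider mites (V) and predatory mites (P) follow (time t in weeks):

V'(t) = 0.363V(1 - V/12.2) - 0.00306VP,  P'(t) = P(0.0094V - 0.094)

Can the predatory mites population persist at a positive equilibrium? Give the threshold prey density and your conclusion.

Threshold V = 10; K > 10, so yes, the predator persists.

The predator equation gives dP/dt > 0 only when V > 0.094/0.0094 = 10.
Without the predator, V → K = 12.2. Since 12.2 > 10, the predator can invade and persist.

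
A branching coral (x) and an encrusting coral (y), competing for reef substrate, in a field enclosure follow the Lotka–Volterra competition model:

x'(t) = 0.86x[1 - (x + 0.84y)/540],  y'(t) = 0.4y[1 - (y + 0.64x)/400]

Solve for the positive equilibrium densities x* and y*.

x* ≈ 441, y* ≈ 118

Setting both brackets to zero gives the nullclines x + 0.84y = 540 and 0.64x + y = 400.
Substituting y = 400 - 0.64x into the first: x(1 - 0.84·0.64) = 540 - 0.84·400.
So x* = 204/0.462 = 441, and then y* = 400 - 0.64·441 = 118.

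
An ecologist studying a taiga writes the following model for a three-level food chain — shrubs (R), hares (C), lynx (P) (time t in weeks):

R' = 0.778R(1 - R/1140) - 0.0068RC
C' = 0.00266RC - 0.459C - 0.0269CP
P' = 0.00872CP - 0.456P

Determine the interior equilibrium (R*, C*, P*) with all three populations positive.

From dP/dt = 0: 0.00872C* = 0.456, so C* = 52.3.
From dR/dt = 0: 0.778(1 - R*/1140) = 0.0068·52.3, giving R* = 1140·(1 - 0.457) = 619.
From dC/dt = 0: 0.00266·619 - 0.459 = 0.0269P*, so P* = 1.19/0.0269 = 44.1.

R* ≈ 619, C* ≈ 52.3, P* ≈ 44.1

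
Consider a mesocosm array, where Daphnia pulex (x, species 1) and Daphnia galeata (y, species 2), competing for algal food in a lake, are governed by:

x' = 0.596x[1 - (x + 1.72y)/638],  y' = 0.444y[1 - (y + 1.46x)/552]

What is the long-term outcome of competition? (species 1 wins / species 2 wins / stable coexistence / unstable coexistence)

Compare the nullcline intercepts: K1/α12 = 638/1.72 = 371 < K2 = 552; K2/α21 = 552/1.46 = 378 < K1 = 638.
Since both are reversed, neither can invade when rare; the interior point is a saddle.

unstable coexistence (outcome depends on initial conditions)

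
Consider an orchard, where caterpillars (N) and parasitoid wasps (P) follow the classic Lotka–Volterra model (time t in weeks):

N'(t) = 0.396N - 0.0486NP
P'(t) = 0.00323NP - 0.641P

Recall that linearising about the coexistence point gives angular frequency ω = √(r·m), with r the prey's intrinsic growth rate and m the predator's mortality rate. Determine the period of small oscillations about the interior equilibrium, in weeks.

Here r = 0.396 and m = 0.641, so r·m = 0.254.
ω = √0.254 = 0.504 per week, hence T = 2π/ω ≈ 12.5 weeks.

T ≈ 12.5 weeks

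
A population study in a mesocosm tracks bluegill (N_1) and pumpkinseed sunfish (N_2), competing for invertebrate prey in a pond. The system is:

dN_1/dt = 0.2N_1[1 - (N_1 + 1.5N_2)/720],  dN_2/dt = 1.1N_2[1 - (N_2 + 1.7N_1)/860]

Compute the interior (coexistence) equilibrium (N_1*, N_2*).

Setting both brackets to zero gives the nullclines N_1 + 1.5N_2 = 720 and 1.7N_1 + N_2 = 860.
Substituting N_2 = 860 - 1.7N_1 into the first: N_1(1 - 1.5·1.7) = 720 - 1.5·860.
So N_1* = -570/-1.55 = 368, and then N_2* = 860 - 1.7·368 = 235.

N_1* ≈ 368, N_2* ≈ 235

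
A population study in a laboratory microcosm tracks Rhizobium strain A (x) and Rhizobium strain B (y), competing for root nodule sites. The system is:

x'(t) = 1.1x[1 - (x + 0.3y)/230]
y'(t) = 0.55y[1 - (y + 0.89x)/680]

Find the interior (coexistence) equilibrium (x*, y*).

x* ≈ 35.5, y* ≈ 648

Setting both brackets to zero gives the nullclines x + 0.3y = 230 and 0.89x + y = 680.
Substituting y = 680 - 0.89x into the first: x(1 - 0.3·0.89) = 230 - 0.3·680.
So x* = 26/0.733 = 35.5, and then y* = 680 - 0.89·35.5 = 648.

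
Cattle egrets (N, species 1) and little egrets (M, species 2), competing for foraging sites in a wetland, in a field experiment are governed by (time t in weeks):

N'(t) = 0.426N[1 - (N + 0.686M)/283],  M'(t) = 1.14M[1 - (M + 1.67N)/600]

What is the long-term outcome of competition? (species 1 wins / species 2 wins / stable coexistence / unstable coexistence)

Compare the nullcline intercepts: K1/α12 = 283/0.686 = 413 < K2 = 600; K2/α21 = 600/1.67 = 359 > K1 = 283.
Since the inequalities point opposite ways, species 2 can invade but species 1 cannot.

species 2 excludes species 1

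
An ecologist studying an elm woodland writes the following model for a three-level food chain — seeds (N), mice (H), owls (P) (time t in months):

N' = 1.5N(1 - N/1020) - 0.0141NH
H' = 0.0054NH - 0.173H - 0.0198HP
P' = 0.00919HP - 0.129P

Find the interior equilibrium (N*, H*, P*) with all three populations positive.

N* ≈ 885, H* ≈ 14, P* ≈ 233

From dP/dt = 0: 0.00919H* = 0.129, so H* = 14.
From dN/dt = 0: 1.5(1 - N*/1020) = 0.0141·14, giving N* = 1020·(1 - 0.132) = 885.
From dH/dt = 0: 0.0054·885 - 0.173 = 0.0198P*, so P* = 4.61/0.0198 = 233.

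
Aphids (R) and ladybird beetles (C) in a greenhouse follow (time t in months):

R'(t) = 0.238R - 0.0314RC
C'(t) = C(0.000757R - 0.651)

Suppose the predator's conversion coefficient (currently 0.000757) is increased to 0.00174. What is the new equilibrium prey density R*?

At the interior fixed point, setting dC/dt = 0 with C > 0 fixes R* = (predator death rate)/(RC coefficient) — independent of the other coefficients.
With the change, R* = 0.651/0.00174 = 374; it falls from 860.

R* ≈ 374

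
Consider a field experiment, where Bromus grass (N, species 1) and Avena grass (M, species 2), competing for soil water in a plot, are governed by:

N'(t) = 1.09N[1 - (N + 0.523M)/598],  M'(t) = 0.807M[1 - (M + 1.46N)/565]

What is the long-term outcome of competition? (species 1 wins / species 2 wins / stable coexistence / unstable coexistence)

Compare the nullcline intercepts: K1/α12 = 598/0.523 = 1140 > K2 = 565; K2/α21 = 565/1.46 = 387 < K1 = 598.
Since the inequalities point opposite ways, species 1 can invade but species 2 cannot.

species 1 excludes species 2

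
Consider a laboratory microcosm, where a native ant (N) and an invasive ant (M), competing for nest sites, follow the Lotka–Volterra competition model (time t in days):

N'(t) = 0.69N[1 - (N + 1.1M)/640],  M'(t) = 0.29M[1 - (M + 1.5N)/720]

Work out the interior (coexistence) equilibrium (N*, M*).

N* ≈ 234, M* ≈ 369

Setting both brackets to zero gives the nullclines N + 1.1M = 640 and 1.5N + M = 720.
Substituting M = 720 - 1.5N into the first: N(1 - 1.1·1.5) = 640 - 1.1·720.
So N* = -152/-0.65 = 234, and then M* = 720 - 1.5·234 = 369.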